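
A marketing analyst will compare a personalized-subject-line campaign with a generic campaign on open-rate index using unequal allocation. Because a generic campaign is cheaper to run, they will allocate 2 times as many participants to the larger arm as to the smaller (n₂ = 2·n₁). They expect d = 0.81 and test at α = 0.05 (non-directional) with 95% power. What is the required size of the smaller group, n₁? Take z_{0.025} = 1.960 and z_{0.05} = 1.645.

With allocation ratio k = n₂/n₁ = 2, Var(x̄₁−x̄₂) = σ²(1/n₁ + 1/(k·n₁)) = σ²·(k+1)/(k·n₁).
So n₁ = (1 + 1/k)·((z_{α/2} + z_β)/d)² = 1.500 × (3.605/0.81)².
n₁ = 1.500 × 19.81 = 29.7.
Round up: n₁ = 30, giving n₂ = 2 × 30 = 60.

n₁ = 30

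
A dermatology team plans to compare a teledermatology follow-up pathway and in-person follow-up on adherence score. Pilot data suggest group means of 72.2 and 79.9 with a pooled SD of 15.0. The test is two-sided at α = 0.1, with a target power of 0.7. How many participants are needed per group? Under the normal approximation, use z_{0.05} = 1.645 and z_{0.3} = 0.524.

Cohen's d = |M₁ − M₂| / SD_pooled = |72.2 − 79.9| / 15.0 = 7.7 / 15.0 = 0.513.
For two independent groups with equal n: n = 2·((z_{α/2} + z_β) / d)².
z_{α/2} + z_β = 1.645 + 0.524 = 2.169.
n = 2 × (2.169 / 0.513)² = 2 × 4.228² = 2 × 17.88 = 35.8.
Round up to the next whole participant.

n = 36 per group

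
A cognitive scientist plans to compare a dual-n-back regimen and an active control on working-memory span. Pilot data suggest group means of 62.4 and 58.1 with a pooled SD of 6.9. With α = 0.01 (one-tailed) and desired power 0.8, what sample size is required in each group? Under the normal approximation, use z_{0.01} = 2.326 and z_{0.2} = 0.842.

Cohen's d = |M₁ − M₂| / SD_pooled = |62.4 − 58.1| / 6.9 = 4.3 / 6.9 = 0.623.
For two independent groups with equal n: n = 2·((z_{α} + z_β) / d)².
z_{α} + z_β = 2.326 + 0.842 = 3.168.
n = 2 × (3.168 / 0.623)² = 2 × 5.085² = 2 × 25.86 = 51.7.
Round up to the next whole participant.

n = 52 per group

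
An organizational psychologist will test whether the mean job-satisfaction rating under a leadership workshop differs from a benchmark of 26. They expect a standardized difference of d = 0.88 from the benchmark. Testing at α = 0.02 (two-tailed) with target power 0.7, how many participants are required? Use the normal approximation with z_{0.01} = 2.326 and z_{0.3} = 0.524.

For a one-sample test: n = ((z_{α/2} + z_β) / d)².
z_{α/2} + z_β = 2.326 + 0.524 = 2.850.
n = (2.850 / 0.88)² = 3.239² = 10.49.
Round up.

n = 11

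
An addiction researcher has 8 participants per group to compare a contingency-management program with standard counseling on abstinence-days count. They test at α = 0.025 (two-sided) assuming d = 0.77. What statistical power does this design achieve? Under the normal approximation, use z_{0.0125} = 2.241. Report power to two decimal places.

power ≈ 0.24

For two equal groups, power = Φ(d·√(n/2) − z_{α/2}).
d·√(n/2) = 0.77 × √(8/2) = 0.77 × 2.000 = 1.540.
z_β = 1.540 − 2.241 = -0.701.
Power = Φ(-0.701) = 0.242.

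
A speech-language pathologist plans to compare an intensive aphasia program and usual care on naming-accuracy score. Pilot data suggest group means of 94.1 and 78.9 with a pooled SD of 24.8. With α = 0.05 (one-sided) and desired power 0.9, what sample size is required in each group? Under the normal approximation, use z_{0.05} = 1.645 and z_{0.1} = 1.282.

Cohen's d = |M₁ − M₂| / SD_pooled = |94.1 − 78.9| / 24.8 = 15.2 / 24.8 = 0.613.
For two independent groups with equal n: n = 2·((z_{α} + z_β) / d)².
z_{α} + z_β = 1.645 + 1.282 = 2.927.
n = 2 × (2.927 / 0.613)² = 2 × 4.775² = 2 × 22.80 = 45.6.
Round up to the next whole participant.

n = 46 per group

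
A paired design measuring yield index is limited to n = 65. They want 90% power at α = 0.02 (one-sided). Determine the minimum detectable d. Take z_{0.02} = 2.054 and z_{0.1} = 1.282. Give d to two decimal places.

d_min ≈ 0.41

For a single sample (or paired design) of n = 65: d_min = (z_{α} + z_β)/√n.
z-sum = 2.054 + 1.282 = 3.336.
d_min = 3.336 / √65 = 3.336 / 8.062 = 0.414.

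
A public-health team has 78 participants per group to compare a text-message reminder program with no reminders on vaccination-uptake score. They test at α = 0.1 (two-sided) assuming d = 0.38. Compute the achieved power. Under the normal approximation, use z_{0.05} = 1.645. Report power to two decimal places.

power ≈ 0.77

For two equal groups, power = Φ(d·√(n/2) − z_{α/2}).
d·√(n/2) = 0.38 × √(78/2) = 0.38 × 6.245 = 2.373.
z_β = 2.373 − 1.645 = 0.728.
Power = Φ(0.728) = 0.767.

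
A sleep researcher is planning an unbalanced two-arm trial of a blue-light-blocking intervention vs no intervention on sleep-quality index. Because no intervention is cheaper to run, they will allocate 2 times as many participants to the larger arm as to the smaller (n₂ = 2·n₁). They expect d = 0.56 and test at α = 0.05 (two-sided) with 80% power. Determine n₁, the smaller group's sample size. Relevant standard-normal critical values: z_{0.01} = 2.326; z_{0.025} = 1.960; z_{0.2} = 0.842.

n₁ = 38

With allocation ratio k = n₂/n₁ = 2, Var(x̄₁−x̄₂) = σ²(1/n₁ + 1/(k·n₁)) = σ²·(k+1)/(k·n₁).
So n₁ = (1 + 1/k)·((z_{α/2} + z_β)/d)² = 1.500 × (2.802/0.56)².
n₁ = 1.500 × 25.04 = 37.6.
Round up: n₁ = 38, giving n₂ = 2 × 38 = 76.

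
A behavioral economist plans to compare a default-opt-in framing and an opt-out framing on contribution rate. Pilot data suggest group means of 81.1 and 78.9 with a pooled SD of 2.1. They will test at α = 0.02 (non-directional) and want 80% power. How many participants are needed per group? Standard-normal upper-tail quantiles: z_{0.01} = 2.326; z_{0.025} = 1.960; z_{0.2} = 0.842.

n = 19 per group

Cohen's d = |M₁ − M₂| / SD_pooled = |81.1 − 78.9| / 2.1 = 2.2 / 2.1 = 1.048.
For two independent groups with equal n: n = 2·((z_{α/2} + z_β) / d)².
z_{α/2} + z_β = 2.326 + 0.842 = 3.168.
n = 2 × (3.168 / 1.048)² = 2 × 3.023² = 2 × 9.14 = 18.3.
Round up to the next whole participant.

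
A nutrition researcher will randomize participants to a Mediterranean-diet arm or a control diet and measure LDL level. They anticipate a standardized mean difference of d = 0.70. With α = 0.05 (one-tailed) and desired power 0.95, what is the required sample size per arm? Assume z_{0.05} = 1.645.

n = 45 per group

For two independent groups with equal n: n = 2·((z_{α} + z_β) / d)².
z_{α} + z_β = 1.645 + 1.645 = 3.290.
n = 2 × (3.290 / 0.70)² = 2 × 4.700² = 2 × 22.09 = 44.2.
Round up to the next whole participant.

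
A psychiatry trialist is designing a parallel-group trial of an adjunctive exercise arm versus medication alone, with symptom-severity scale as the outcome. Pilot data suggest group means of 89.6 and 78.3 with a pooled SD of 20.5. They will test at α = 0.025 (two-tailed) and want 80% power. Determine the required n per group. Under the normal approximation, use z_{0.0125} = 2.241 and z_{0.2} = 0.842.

n = 63 per group

Cohen's d = |M₁ − M₂| / SD_pooled = |89.6 − 78.3| / 20.5 = 11.3 / 20.5 = 0.551.
For two independent groups with equal n: n = 2·((z_{α/2} + z_β) / d)².
z_{α/2} + z_β = 2.241 + 0.842 = 3.083.
n = 2 × (3.083 / 0.551)² = 2 × 5.595² = 2 × 31.31 = 62.6.
Round up to the next whole participant.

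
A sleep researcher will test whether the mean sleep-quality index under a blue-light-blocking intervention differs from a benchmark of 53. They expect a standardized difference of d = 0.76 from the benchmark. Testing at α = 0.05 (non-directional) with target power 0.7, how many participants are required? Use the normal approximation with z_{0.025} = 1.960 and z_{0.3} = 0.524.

For a one-sample test: n = ((z_{α/2} + z_β) / d)².
z_{α/2} + z_β = 1.960 + 0.524 = 2.484.
n = (2.484 / 0.76)² = 3.268² = 10.68.
Round up.

n = 11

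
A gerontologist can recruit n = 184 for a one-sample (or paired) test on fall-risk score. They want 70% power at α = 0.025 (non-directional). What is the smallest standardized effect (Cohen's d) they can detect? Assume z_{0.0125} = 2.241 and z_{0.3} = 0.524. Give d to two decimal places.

For a single sample (or paired design) of n = 184: d_min = (z_{α/2} + z_β)/√n.
z-sum = 2.241 + 0.524 = 2.765.
d_min = 2.765 / √184 = 2.765 / 13.565 = 0.204.

d_min ≈ 0.20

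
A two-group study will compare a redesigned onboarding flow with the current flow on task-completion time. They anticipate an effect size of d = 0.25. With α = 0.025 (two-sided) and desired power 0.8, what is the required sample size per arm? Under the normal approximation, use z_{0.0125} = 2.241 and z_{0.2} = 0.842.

For two independent groups with equal n: n = 2·((z_{α/2} + z_β) / d)².
z_{α/2} + z_β = 2.241 + 0.842 = 3.083.
n = 2 × (3.083 / 0.25)² = 2 × 12.332² = 2 × 152.08 = 304.2.
Round up to the next whole participant.

n = 305 per group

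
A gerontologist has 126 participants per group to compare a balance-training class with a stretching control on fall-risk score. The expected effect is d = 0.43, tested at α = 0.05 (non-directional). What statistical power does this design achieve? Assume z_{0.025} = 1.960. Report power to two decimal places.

power ≈ 0.93

For two equal groups, power = Φ(d·√(n/2) − z_{α/2}).
d·√(n/2) = 0.43 × √(126/2) = 0.43 × 7.937 = 3.413.
z_β = 3.413 − 1.960 = 1.453.
Power = Φ(1.453) = 0.927.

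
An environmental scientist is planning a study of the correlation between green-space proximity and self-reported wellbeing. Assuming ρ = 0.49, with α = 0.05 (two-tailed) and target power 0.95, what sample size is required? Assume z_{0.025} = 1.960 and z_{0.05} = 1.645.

Fisher's z: C = ½·ln((1+r)/(1−r)) = ½·ln(2.9216) = 0.5361.
n = ((z_{α/2} + z_β)/C)² + 3.
(1.960 + 1.645) / 0.5361 = 3.605 / 0.5361 = 6.724.
n = 6.724² + 3 = 45.22 + 3 = 48.2.
Round up.

n = 49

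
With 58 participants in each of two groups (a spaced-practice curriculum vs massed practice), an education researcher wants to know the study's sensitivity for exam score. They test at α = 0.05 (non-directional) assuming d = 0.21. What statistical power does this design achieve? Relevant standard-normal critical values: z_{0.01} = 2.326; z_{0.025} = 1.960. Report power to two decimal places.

For two equal groups, power = Φ(d·√(n/2) − z_{α/2}).
d·√(n/2) = 0.21 × √(58/2) = 0.21 × 5.385 = 1.131.
z_β = 1.131 − 1.960 = -0.829.
Power = Φ(-0.829) = 0.204.

power ≈ 0.20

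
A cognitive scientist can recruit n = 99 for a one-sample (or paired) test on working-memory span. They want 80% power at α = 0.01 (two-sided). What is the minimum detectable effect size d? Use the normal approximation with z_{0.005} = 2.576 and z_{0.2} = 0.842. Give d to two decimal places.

d_min ≈ 0.34

For a single sample (or paired design) of n = 99: d_min = (z_{α/2} + z_β)/√n.
z-sum = 2.576 + 0.842 = 3.418.
d_min = 3.418 / √99 = 3.418 / 9.950 = 0.344.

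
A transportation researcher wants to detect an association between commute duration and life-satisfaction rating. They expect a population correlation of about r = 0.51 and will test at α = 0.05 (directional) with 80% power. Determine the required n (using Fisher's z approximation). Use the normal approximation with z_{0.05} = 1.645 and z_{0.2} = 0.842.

n = 23

Fisher's z: C = ½·ln((1+r)/(1−r)) = ½·ln(3.0816) = 0.5627.
n = ((z_{α} + z_β)/C)² + 3.
(1.645 + 0.842) / 0.5627 = 2.487 / 0.5627 = 4.420.
n = 4.420² + 3 = 19.53 + 3 = 22.5.
Round up.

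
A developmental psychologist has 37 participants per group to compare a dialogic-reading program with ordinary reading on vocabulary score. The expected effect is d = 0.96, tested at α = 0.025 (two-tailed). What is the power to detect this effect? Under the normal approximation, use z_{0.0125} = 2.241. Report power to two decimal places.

power ≈ 0.97

For two equal groups, power = Φ(d·√(n/2) − z_{α/2}).
d·√(n/2) = 0.96 × √(37/2) = 0.96 × 4.301 = 4.129.
z_β = 4.129 − 2.241 = 1.888.
Power = Φ(1.888) = 0.970.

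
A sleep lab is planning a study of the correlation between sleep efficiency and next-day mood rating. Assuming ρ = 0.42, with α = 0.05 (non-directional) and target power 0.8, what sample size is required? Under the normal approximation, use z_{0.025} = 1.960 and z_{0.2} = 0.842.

Fisher's z: C = ½·ln((1+r)/(1−r)) = ½·ln(2.4483) = 0.4477.
n = ((z_{α/2} + z_β)/C)² + 3.
(1.960 + 0.842) / 0.4477 = 2.802 / 0.4477 = 6.259.
n = 6.259² + 3 = 39.17 + 3 = 42.2.
Round up.

n = 43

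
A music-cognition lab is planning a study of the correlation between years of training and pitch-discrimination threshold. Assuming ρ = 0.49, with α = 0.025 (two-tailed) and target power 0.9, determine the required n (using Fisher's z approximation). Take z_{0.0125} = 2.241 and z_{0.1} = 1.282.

Fisher's z: C = ½·ln((1+r)/(1−r)) = ½·ln(2.9216) = 0.5361.
n = ((z_{α/2} + z_β)/C)² + 3.
(2.241 + 1.282) / 0.5361 = 3.523 / 0.5361 = 6.572.
n = 6.572² + 3 = 43.19 + 3 = 46.2.
Round up.

n = 47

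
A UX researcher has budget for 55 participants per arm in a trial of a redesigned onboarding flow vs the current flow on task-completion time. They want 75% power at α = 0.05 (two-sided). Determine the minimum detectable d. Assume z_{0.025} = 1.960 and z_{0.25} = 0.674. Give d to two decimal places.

For two independent groups of n = 55 each: d_min = (z_{α/2} + z_β)·√(2/n).
z-sum = 1.960 + 0.674 = 2.634.
d_min = 2.634 × √(2/55) = 2.634 × 0.1907 = 0.502.

d_min ≈ 0.50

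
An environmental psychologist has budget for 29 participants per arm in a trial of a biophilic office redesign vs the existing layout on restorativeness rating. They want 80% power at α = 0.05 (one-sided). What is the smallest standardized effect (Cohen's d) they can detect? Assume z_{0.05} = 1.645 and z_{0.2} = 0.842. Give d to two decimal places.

For two independent groups of n = 29 each: d_min = (z_{α} + z_β)·√(2/n).
z-sum = 1.645 + 0.842 = 2.487.
d_min = 2.487 × √(2/29) = 2.487 × 0.2626 = 0.653.

d_min ≈ 0.65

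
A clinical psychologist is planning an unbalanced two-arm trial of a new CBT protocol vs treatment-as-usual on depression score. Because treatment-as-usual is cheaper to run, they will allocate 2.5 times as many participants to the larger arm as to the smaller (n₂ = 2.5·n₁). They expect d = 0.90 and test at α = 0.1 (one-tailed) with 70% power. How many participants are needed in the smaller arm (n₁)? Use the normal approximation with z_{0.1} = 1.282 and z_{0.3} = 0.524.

With allocation ratio k = n₂/n₁ = 2.5, Var(x̄₁−x̄₂) = σ²(1/n₁ + 1/(k·n₁)) = σ²·(k+1)/(k·n₁).
So n₁ = (1 + 1/k)·((z_{α} + z_β)/d)² = 1.400 × (1.806/0.90)².
n₁ = 1.400 × 4.03 = 5.6.
Round up: n₁ = 6, giving n₂ = 2.5 × 6 = 15.

n₁ = 6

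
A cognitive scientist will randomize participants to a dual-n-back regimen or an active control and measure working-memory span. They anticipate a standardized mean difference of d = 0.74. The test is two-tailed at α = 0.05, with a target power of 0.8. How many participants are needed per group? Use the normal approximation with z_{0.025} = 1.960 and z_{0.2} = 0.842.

n = 29 per group

For two independent groups with equal n: n = 2·((z_{α/2} + z_β) / d)².
z_{α/2} + z_β = 1.960 + 0.842 = 2.802.
n = 2 × (2.802 / 0.74)² = 2 × 3.786² = 2 × 14.34 = 28.7.
Round up to the next whole participant.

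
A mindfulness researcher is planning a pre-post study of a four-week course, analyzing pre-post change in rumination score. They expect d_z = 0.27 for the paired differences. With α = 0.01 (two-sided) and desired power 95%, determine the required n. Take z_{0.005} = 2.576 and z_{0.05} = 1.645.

For a paired (one-sample on differences) test: n = ((z_{α/2} + z_β) / d)².
z_{α/2} + z_β = 2.576 + 1.645 = 4.221.
n = (4.221 / 0.27)² = 15.633² = 244.40.
Round up.

n = 245 pairs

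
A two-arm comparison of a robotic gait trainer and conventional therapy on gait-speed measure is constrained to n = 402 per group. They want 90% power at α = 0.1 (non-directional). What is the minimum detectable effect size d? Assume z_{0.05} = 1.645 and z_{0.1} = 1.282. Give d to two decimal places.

For two independent groups of n = 402 each: d_min = (z_{α/2} + z_β)·√(2/n).
z-sum = 1.645 + 1.282 = 2.927.
d_min = 2.927 × √(2/402) = 2.927 × 0.0705 = 0.206.

d_min ≈ 0.21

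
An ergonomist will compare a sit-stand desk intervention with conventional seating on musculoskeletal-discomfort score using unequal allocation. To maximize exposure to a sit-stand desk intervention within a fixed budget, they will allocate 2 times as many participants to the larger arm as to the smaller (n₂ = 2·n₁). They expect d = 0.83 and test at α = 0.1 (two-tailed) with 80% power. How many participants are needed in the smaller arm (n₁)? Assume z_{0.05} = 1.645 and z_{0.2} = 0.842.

With allocation ratio k = n₂/n₁ = 2, Var(x̄₁−x̄₂) = σ²(1/n₁ + 1/(k·n₁)) = σ²·(k+1)/(k·n₁).
So n₁ = (1 + 1/k)·((z_{α/2} + z_β)/d)² = 1.500 × (2.487/0.83)².
n₁ = 1.500 × 8.98 = 13.5.
Round up: n₁ = 14, giving n₂ = 2 × 14 = 28.

n₁ = 14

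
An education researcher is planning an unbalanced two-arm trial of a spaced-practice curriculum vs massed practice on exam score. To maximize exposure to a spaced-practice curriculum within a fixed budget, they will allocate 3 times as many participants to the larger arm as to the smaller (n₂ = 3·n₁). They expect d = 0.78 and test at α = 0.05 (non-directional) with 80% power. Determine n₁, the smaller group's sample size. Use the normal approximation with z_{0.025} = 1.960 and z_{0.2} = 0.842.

With allocation ratio k = n₂/n₁ = 3, Var(x̄₁−x̄₂) = σ²(1/n₁ + 1/(k·n₁)) = σ²·(k+1)/(k·n₁).
So n₁ = (1 + 1/k)·((z_{α/2} + z_β)/d)² = 1.333 × (2.802/0.78)².
n₁ = 1.333 × 12.90 = 17.2.
Round up: n₁ = 18, giving n₂ = 3 × 18 = 54.

n₁ = 18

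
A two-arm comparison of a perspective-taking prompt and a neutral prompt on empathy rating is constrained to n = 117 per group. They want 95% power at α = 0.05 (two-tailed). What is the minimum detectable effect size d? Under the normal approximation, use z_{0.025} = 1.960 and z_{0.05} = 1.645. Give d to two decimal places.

For two independent groups of n = 117 each: d_min = (z_{α/2} + z_β)·√(2/n).
z-sum = 1.960 + 1.645 = 3.605.
d_min = 3.605 × √(2/117) = 3.605 × 0.1307 = 0.471.

d_min ≈ 0.47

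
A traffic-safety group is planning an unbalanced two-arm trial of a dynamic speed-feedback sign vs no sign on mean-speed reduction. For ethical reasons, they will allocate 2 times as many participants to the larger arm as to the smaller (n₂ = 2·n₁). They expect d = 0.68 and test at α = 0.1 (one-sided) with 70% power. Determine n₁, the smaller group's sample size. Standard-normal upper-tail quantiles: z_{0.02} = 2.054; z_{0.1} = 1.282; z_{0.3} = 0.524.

n₁ = 11

With allocation ratio k = n₂/n₁ = 2, Var(x̄₁−x̄₂) = σ²(1/n₁ + 1/(k·n₁)) = σ²·(k+1)/(k·n₁).
So n₁ = (1 + 1/k)·((z_{α} + z_β)/d)² = 1.500 × (1.806/0.68)².
n₁ = 1.500 × 7.05 = 10.6.
Round up: n₁ = 11, giving n₂ = 2 × 11 = 22.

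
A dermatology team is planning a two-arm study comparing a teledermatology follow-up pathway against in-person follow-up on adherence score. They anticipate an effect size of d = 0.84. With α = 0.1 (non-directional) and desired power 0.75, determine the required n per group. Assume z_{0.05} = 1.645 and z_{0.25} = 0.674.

n = 16 per group

For two independent groups with equal n: n = 2·((z_{α/2} + z_β) / d)².
z_{α/2} + z_β = 1.645 + 0.674 = 2.319.
n = 2 × (2.319 / 0.84)² = 2 × 2.761² = 2 × 7.62 = 15.2.
Round up to the next whole participant.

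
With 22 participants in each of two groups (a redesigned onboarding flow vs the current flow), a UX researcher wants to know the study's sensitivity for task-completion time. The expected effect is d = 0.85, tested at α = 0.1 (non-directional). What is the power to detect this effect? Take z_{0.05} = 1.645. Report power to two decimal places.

power ≈ 0.88

For two equal groups, power = Φ(d·√(n/2) − z_{α/2}).
d·√(n/2) = 0.85 × √(22/2) = 0.85 × 3.317 = 2.819.
z_β = 2.819 − 1.645 = 1.174.
Power = Φ(1.174) = 0.880.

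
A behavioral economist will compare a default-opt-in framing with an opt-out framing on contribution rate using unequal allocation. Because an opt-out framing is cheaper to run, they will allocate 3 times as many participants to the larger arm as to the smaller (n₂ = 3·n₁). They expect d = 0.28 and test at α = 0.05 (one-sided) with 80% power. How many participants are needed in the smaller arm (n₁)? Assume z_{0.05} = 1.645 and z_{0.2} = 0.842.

With allocation ratio k = n₂/n₁ = 3, Var(x̄₁−x̄₂) = σ²(1/n₁ + 1/(k·n₁)) = σ²·(k+1)/(k·n₁).
So n₁ = (1 + 1/k)·((z_{α} + z_β)/d)² = 1.333 × (2.487/0.28)².
n₁ = 1.333 × 78.89 = 105.2.
Round up: n₁ = 106, giving n₂ = 3 × 106 = 318.

n₁ = 106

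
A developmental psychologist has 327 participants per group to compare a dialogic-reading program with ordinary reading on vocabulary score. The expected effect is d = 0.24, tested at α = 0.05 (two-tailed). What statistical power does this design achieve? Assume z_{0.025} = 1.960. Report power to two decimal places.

power ≈ 0.87

For two equal groups, power = Φ(d·√(n/2) − z_{α/2}).
d·√(n/2) = 0.24 × √(327/2) = 0.24 × 12.787 = 3.069.
z_β = 3.069 − 1.960 = 1.109.
Power = Φ(1.109) = 0.866.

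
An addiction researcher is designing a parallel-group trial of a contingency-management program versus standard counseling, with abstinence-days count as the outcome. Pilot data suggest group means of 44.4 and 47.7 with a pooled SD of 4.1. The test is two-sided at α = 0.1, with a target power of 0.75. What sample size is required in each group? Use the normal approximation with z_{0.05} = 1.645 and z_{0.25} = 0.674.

n = 17 per group

Cohen's d = |M₁ − M₂| / SD_pooled = |44.4 − 47.7| / 4.1 = 3.3 / 4.1 = 0.805.
For two independent groups with equal n: n = 2·((z_{α/2} + z_β) / d)².
z_{α/2} + z_β = 1.645 + 0.674 = 2.319.
n = 2 × (2.319 / 0.805)² = 2 × 2.881² = 2 × 8.30 = 16.6.
Round up to the next whole participant.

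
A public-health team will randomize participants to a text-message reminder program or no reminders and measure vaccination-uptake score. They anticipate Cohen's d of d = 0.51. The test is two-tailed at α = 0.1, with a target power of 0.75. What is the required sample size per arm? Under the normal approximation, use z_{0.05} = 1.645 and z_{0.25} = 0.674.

n = 42 per group

For two independent groups with equal n: n = 2·((z_{α/2} + z_β) / d)².
z_{α/2} + z_β = 1.645 + 0.674 = 2.319.
n = 2 × (2.319 / 0.51)² = 2 × 4.547² = 2 × 20.68 = 41.4.
Round up to the next whole participant.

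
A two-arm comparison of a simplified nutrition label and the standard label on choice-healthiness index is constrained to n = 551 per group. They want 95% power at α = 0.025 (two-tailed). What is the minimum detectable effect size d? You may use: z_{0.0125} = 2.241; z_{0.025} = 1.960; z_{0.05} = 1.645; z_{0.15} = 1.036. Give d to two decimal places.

d_min ≈ 0.23

For two independent groups of n = 551 each: d_min = (z_{α/2} + z_β)·√(2/n).
z-sum = 2.241 + 1.645 = 3.886.
d_min = 3.886 × √(2/551) = 3.886 × 0.0602 = 0.234.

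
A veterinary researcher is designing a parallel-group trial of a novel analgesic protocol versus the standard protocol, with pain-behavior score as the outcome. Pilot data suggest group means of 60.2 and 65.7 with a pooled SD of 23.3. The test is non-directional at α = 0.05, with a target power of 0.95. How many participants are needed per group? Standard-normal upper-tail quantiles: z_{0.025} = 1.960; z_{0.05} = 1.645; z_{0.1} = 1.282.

n = 467 per group

Cohen's d = |M₁ − M₂| / SD_pooled = |60.2 − 65.7| / 23.3 = 5.5 / 23.3 = 0.236.
For two independent groups with equal n: n = 2·((z_{α/2} + z_β) / d)².
z_{α/2} + z_β = 1.960 + 1.645 = 3.605.
n = 2 × (3.605 / 0.236)² = 2 × 15.275² = 2 × 233.34 = 466.7.
Round up to the next whole participant.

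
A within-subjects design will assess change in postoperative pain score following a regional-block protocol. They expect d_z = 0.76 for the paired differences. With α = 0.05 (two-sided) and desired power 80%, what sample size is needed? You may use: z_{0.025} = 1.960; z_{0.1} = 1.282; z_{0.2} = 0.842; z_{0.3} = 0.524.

n = 14 pairs

For a paired (one-sample on differences) test: n = ((z_{α/2} + z_β) / d)².
z_{α/2} + z_β = 1.960 + 0.842 = 2.802.
n = (2.802 / 0.76)² = 3.687² = 13.59.
Round up.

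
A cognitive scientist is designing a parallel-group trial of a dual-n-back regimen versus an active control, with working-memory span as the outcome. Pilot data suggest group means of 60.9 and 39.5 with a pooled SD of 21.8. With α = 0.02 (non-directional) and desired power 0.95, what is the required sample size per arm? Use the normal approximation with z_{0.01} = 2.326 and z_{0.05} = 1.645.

n = 33 per group

Cohen's d = |M₁ − M₂| / SD_pooled = |60.9 − 39.5| / 21.8 = 21.4 / 21.8 = 0.982.
For two independent groups with equal n: n = 2·((z_{α/2} + z_β) / d)².
z_{α/2} + z_β = 2.326 + 1.645 = 3.971.
n = 2 × (3.971 / 0.982)² = 2 × 4.044² = 2 × 16.35 = 32.7.
Round up to the next whole participant.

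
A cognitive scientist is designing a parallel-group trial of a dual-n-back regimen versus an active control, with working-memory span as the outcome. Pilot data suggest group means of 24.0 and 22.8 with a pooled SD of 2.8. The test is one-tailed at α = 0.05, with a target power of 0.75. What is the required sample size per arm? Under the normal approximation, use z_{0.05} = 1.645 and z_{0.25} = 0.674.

Cohen's d = |M₁ − M₂| / SD_pooled = |24.0 − 22.8| / 2.8 = 1.2 / 2.8 = 0.429.
For two independent groups with equal n: n = 2·((z_{α} + z_β) / d)².
z_{α} + z_β = 1.645 + 0.674 = 2.319.
n = 2 × (2.319 / 0.429)² = 2 × 5.406² = 2 × 29.22 = 58.4.
Round up to the next whole participant.

n = 59 per group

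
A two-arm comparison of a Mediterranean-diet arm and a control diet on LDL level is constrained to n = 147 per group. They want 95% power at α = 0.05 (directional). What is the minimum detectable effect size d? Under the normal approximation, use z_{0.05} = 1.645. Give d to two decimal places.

d_min ≈ 0.38

For two independent groups of n = 147 each: d_min = (z_{α} + z_β)·√(2/n).
z-sum = 1.645 + 1.645 = 3.290.
d_min = 3.290 × √(2/147) = 3.290 × 0.1166 = 0.384.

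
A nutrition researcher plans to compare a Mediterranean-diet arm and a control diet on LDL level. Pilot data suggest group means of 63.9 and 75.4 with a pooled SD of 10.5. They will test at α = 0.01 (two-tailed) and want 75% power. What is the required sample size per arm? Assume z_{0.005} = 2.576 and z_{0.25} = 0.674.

Cohen's d = |M₁ − M₂| / SD_pooled = |63.9 − 75.4| / 10.5 = 11.5 / 10.5 = 1.095.
For two independent groups with equal n: n = 2·((z_{α/2} + z_β) / d)².
z_{α/2} + z_β = 2.576 + 0.674 = 3.250.
n = 2 × (3.250 / 1.095)² = 2 × 2.968² = 2 × 8.81 = 17.6.
Round up to the next whole participant.

n = 18 per group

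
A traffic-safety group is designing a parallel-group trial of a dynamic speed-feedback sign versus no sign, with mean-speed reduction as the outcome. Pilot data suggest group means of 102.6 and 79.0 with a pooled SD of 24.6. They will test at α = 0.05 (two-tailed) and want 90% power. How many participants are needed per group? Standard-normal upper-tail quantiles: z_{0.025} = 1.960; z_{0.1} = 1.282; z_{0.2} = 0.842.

Cohen's d = |M₁ − M₂| / SD_pooled = |102.6 − 79.0| / 24.6 = 23.6 / 24.6 = 0.959.
For two independent groups with equal n: n = 2·((z_{α/2} + z_β) / d)².
z_{α/2} + z_β = 1.960 + 1.282 = 3.242.
n = 2 × (3.242 / 0.959)² = 2 × 3.381² = 2 × 11.43 = 22.9.
Round up to the next whole participant.

n = 23 per group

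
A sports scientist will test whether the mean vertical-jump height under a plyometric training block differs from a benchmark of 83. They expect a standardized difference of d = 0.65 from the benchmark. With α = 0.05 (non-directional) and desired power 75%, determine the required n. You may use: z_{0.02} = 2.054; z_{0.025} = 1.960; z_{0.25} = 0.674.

For a one-sample test: n = ((z_{α/2} + z_β) / d)².
z_{α/2} + z_β = 1.960 + 0.674 = 2.634.
n = (2.634 / 0.65)² = 4.052² = 16.42.
Round up.

n = 17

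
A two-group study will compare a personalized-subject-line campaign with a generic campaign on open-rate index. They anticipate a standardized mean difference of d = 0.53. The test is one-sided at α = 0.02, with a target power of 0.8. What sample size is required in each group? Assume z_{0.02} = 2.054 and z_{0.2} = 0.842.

n = 60 per group

For two independent groups with equal n: n = 2·((z_{α} + z_β) / d)².
z_{α} + z_β = 2.054 + 0.842 = 2.896.
n = 2 × (2.896 / 0.53)² = 2 × 5.464² = 2 × 29.86 = 59.7.
Round up to the next whole participant.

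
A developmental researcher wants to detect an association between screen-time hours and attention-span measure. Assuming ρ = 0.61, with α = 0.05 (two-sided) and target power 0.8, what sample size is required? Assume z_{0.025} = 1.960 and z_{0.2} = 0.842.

Fisher's z: C = ½·ln((1+r)/(1−r)) = ½·ln(4.1282) = 0.7089.
n = ((z_{α/2} + z_β)/C)² + 3.
(1.960 + 0.842) / 0.7089 = 2.802 / 0.7089 = 3.953.
n = 3.953² + 3 = 15.62 + 3 = 18.6.
Round up.

n = 19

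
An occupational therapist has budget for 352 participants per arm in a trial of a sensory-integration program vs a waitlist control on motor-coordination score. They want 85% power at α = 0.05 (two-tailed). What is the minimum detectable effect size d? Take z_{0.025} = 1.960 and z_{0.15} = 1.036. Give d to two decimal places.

d_min ≈ 0.23

For two independent groups of n = 352 each: d_min = (z_{α/2} + z_β)·√(2/n).
z-sum = 1.960 + 1.036 = 2.996.
d_min = 2.996 × √(2/352) = 2.996 × 0.0754 = 0.226.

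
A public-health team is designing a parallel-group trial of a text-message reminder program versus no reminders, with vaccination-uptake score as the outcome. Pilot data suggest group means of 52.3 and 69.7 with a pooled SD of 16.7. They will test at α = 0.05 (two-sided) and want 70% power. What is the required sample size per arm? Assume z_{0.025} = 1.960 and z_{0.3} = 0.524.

Cohen's d = |M₁ − M₂| / SD_pooled = |52.3 − 69.7| / 16.7 = 17.4 / 16.7 = 1.042.
For two independent groups with equal n: n = 2·((z_{α/2} + z_β) / d)².
z_{α/2} + z_β = 1.960 + 0.524 = 2.484.
n = 2 × (2.484 / 1.042)² = 2 × 2.384² = 2 × 5.68 = 11.4.
Round up to the next whole participant.

n = 12 per group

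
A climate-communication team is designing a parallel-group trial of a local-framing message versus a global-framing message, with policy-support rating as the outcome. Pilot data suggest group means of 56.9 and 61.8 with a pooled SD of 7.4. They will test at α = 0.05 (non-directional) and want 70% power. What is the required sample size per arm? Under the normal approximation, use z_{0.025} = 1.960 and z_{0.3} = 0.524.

n = 29 per group

Cohen's d = |M₁ − M₂| / SD_pooled = |56.9 − 61.8| / 7.4 = 4.9 / 7.4 = 0.662.
For two independent groups with equal n: n = 2·((z_{α/2} + z_β) / d)².
z_{α/2} + z_β = 1.960 + 0.524 = 2.484.
n = 2 × (2.484 / 0.662)² = 2 × 3.752² = 2 × 14.08 = 28.2.
Round up to the next whole participant.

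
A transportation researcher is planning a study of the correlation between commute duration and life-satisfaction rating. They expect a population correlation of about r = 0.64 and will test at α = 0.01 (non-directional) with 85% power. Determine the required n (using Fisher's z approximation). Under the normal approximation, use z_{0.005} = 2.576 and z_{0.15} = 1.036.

Fisher's z: C = ½·ln((1+r)/(1−r)) = ½·ln(4.5556) = 0.7582.
n = ((z_{α/2} + z_β)/C)² + 3.
(2.576 + 1.036) / 0.7582 = 3.612 / 0.7582 = 4.764.
n = 4.764² + 3 = 22.69 + 3 = 25.7.
Round up.

n = 26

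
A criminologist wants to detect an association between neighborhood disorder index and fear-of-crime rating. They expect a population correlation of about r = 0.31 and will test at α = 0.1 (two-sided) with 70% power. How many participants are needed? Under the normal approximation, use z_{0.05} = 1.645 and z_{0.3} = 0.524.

n = 49

Fisher's z: C = ½·ln((1+r)/(1−r)) = ½·ln(1.8986) = 0.3205.
n = ((z_{α/2} + z_β)/C)² + 3.
(1.645 + 0.524) / 0.3205 = 2.169 / 0.3205 = 6.768.
n = 6.768² + 3 = 45.80 + 3 = 48.8.
Round up.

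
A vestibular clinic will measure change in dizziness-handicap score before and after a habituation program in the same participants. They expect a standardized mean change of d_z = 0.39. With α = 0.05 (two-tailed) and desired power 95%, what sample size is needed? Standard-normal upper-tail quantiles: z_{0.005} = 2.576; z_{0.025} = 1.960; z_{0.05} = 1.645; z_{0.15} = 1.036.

For a paired (one-sample on differences) test: n = ((z_{α/2} + z_β) / d)².
z_{α/2} + z_β = 1.960 + 1.645 = 3.605.
n = (3.605 / 0.39)² = 9.244² = 85.44.
Round up.

n = 86 pairs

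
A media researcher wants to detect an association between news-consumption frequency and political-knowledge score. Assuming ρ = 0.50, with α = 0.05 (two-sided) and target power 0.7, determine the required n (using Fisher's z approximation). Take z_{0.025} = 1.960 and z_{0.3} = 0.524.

Fisher's z: C = ½·ln((1+r)/(1−r)) = ½·ln(3.0000) = 0.5493.
n = ((z_{α/2} + z_β)/C)² + 3.
(1.960 + 0.524) / 0.5493 = 2.484 / 0.5493 = 4.522.
n = 4.522² + 3 = 20.45 + 3 = 23.4.
Round up.

n = 24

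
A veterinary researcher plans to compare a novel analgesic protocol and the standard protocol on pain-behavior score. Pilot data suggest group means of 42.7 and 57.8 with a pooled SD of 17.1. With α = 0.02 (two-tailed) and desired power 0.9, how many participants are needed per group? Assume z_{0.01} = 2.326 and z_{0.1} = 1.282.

Cohen's d = |M₁ − M₂| / SD_pooled = |42.7 − 57.8| / 17.1 = 15.1 / 17.1 = 0.883.
For two independent groups with equal n: n = 2·((z_{α/2} + z_β) / d)².
z_{α/2} + z_β = 2.326 + 1.282 = 3.608.
n = 2 × (3.608 / 0.883)² = 2 × 4.086² = 2 × 16.70 = 33.4.
Round up to the next whole participant.

n = 34 per group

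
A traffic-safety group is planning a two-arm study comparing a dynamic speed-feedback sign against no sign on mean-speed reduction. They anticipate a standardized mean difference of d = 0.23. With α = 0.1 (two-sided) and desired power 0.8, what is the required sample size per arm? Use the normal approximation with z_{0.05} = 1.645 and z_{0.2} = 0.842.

For two independent groups with equal n: n = 2·((z_{α/2} + z_β) / d)².
z_{α/2} + z_β = 1.645 + 0.842 = 2.487.
n = 2 × (2.487 / 0.23)² = 2 × 10.813² = 2 × 116.92 = 233.8.
Round up to the next whole participant.

n = 234 per group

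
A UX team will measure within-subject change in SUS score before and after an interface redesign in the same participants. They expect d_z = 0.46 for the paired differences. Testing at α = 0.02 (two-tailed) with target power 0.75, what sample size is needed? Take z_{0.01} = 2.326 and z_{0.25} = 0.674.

For a paired (one-sample on differences) test: n = ((z_{α/2} + z_β) / d)².
z_{α/2} + z_β = 2.326 + 0.674 = 3.000.
n = (3.000 / 0.46)² = 6.522² = 42.53.
Round up.

n = 43 pairs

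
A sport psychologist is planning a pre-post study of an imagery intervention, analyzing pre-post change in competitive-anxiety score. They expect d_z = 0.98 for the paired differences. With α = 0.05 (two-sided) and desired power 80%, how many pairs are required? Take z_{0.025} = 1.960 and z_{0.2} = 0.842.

n = 9 pairs

For a paired (one-sample on differences) test: n = ((z_{α/2} + z_β) / d)².
z_{α/2} + z_β = 1.960 + 0.842 = 2.802.
n = (2.802 / 0.98)² = 2.859² = 8.17.
Round up.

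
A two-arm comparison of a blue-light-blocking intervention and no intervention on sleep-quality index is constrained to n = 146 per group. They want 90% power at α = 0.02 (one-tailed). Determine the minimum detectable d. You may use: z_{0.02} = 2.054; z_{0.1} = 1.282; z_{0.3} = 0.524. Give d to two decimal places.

For two independent groups of n = 146 each: d_min = (z_{α} + z_β)·√(2/n).
z-sum = 2.054 + 1.282 = 3.336.
d_min = 3.336 × √(2/146) = 3.336 × 0.1170 = 0.390.

d_min ≈ 0.39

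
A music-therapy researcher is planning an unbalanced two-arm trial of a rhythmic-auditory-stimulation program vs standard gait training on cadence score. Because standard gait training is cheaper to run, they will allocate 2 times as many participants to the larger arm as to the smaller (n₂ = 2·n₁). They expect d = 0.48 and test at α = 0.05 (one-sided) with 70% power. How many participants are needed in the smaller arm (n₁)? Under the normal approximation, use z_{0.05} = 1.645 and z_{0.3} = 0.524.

n₁ = 31

With allocation ratio k = n₂/n₁ = 2, Var(x̄₁−x̄₂) = σ²(1/n₁ + 1/(k·n₁)) = σ²·(k+1)/(k·n₁).
So n₁ = (1 + 1/k)·((z_{α} + z_β)/d)² = 1.500 × (2.169/0.48)².
n₁ = 1.500 × 20.42 = 30.6.
Round up: n₁ = 31, giving n₂ = 2 × 31 = 62.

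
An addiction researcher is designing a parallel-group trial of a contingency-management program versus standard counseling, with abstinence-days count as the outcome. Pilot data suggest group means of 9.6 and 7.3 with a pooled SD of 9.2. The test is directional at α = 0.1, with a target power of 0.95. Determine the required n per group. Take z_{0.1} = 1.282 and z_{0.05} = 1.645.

Cohen's d = |M₁ − M₂| / SD_pooled = |9.6 − 7.3| / 9.2 = 2.3 / 9.2 = 0.250.
For two independent groups with equal n: n = 2·((z_{α} + z_β) / d)².
z_{α} + z_β = 1.282 + 1.645 = 2.927.
n = 2 × (2.927 / 0.250)² = 2 × 11.708² = 2 × 137.08 = 274.2.
Round up to the next whole participant.

n = 275 per group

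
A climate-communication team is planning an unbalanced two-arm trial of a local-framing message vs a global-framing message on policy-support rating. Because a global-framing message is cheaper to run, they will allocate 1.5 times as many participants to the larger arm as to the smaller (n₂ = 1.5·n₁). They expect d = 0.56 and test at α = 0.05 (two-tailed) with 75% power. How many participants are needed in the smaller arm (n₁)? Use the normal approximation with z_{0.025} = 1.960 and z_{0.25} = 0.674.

With allocation ratio k = n₂/n₁ = 1.5, Var(x̄₁−x̄₂) = σ²(1/n₁ + 1/(k·n₁)) = σ²·(k+1)/(k·n₁).
So n₁ = (1 + 1/k)·((z_{α/2} + z_β)/d)² = 1.667 × (2.634/0.56)².
n₁ = 1.667 × 22.12 = 36.9.
Round up: n₁ = 37, giving n₂ = ⌈1.5 × 37⌉ = ⌈55.5⌉ = 56.

n₁ = 37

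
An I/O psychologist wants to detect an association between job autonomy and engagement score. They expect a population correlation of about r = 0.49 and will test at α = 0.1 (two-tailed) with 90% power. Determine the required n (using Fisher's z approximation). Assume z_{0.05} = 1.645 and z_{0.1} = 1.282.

Fisher's z: C = ½·ln((1+r)/(1−r)) = ½·ln(2.9216) = 0.5361.
n = ((z_{α/2} + z_β)/C)² + 3.
(1.645 + 1.282) / 0.5361 = 2.927 / 0.5361 = 5.460.
n = 5.460² + 3 = 29.81 + 3 = 32.8.
Round up.

n = 33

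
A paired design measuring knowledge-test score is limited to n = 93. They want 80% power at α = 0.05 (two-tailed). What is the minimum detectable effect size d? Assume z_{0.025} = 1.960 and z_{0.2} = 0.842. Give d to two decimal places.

d_min ≈ 0.29

For a single sample (or paired design) of n = 93: d_min = (z_{α/2} + z_β)/√n.
z-sum = 1.960 + 0.842 = 2.802.
d_min = 2.802 / √93 = 2.802 / 9.644 = 0.291.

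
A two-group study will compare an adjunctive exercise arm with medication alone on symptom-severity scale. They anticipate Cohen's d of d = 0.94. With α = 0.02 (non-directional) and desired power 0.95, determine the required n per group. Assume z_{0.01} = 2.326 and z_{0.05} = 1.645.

For two independent groups with equal n: n = 2·((z_{α/2} + z_β) / d)².
z_{α/2} + z_β = 2.326 + 1.645 = 3.971.
n = 2 × (3.971 / 0.94)² = 2 × 4.224² = 2 × 17.85 = 35.7.
Round up to the next whole participant.

n = 36 per group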